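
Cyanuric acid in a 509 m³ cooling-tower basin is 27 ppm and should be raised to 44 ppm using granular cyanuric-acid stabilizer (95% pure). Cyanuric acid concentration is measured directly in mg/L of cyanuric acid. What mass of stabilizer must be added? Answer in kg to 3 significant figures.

9.11 kg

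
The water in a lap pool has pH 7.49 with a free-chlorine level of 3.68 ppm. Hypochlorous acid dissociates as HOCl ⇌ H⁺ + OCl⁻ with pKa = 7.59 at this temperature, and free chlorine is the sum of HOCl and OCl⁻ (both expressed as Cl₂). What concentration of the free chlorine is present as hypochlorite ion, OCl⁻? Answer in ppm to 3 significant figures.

1.63 ppm

[OCl⁻]/[HOCl] = 10^(pH − pKa) = 10^(7.49 − 7.59) = 10^-0.10 = 0.7943.
Fraction as HOCl = 1 / (1 + 0.7943) = 0.5573.
OCl⁻ = (1 − 0.5573) × 3.68 ppm = 1.629 ppm.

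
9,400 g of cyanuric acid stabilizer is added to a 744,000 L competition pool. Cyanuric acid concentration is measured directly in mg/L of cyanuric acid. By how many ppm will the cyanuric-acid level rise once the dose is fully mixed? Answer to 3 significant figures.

12.6 ppm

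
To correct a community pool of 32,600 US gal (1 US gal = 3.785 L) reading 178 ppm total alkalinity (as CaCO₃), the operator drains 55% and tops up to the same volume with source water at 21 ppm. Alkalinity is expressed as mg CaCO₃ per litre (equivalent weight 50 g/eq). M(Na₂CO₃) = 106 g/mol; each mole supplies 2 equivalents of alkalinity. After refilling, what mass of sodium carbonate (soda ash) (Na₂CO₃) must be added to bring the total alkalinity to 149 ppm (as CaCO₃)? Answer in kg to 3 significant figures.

Volume: 32,600 US gal × 3.785 L/gal = 123,391 L.
After draining 55% and refilling: 178 × 0.45 + 21 × 0.55 = 91.65 ppm.
Deficit to target: 149 − 91.65 = 57.35 mg/L.
As CaCO₃: 57.35 mg/L × 123,391 L = 7076 g; ÷ 50 g/eq ÷ 2 = 70.76 mol Na₂CO₃.
Mass: 70.76 × 106 = 7501 g.

7.50 kg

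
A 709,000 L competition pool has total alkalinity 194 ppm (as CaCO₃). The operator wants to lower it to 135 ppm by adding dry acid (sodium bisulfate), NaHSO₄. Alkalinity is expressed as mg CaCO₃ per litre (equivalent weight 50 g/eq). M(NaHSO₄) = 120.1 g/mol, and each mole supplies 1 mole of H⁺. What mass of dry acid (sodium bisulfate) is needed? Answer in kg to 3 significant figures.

100 kg

Alkalinity to neutralize: (194 − 135) = 59 mg/L as CaCO₃ × 709,000 L = 41,830 g as CaCO₃.
Equivalents of H⁺ required: 41,830 ÷ 50 g/eq = 836.6 eq = 836.6 mol NaHSO₄.
Mass of NaHSO₄: 836.6 × 120.1 = 100,500 g.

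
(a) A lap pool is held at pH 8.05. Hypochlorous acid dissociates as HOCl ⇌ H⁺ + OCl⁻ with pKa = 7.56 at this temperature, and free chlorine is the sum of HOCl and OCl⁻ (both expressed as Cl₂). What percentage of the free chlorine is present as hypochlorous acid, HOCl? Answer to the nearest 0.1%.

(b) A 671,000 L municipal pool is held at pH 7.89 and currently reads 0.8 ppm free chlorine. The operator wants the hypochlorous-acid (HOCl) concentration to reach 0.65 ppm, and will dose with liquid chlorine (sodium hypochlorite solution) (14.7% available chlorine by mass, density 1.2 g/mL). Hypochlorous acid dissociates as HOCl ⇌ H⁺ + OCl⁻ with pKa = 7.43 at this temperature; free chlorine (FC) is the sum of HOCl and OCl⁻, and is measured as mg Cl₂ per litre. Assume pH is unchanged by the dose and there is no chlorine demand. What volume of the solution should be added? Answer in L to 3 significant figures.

(a) 24.4%; (b) 6.56 L

(a) [OCl⁻]/[HOCl] = 10^(pH − pKa) = 10^(8.05 − 7.56) = 10^0.49 = 3.09.
(a) Fraction as HOCl = 1 / (1 + 3.09) = 0.2445.

(b) [OCl⁻]/[HOCl] = 10^(pH − pKa) = 10^(7.89 − 7.43) = 2.884; fraction as HOCl = 1/(1 + 2.884) = 0.2575.
(b) Free chlorine required for 0.65 ppm HOCl: 0.65 / 0.2575 = 2.525 ppm.
(b) FC to add: 2.525 − 0.8 = 1.725 mg/L as Cl₂.
(b) Cl₂ equivalent: 1.725 mg/L × 671,000 L = 1157 g.
(b) Product at 14.7% available Cl: 1157 / 0.147 = 7872 g.
(b) Volume: 7872 g ÷ 1.2 g/mL = 6560 mL.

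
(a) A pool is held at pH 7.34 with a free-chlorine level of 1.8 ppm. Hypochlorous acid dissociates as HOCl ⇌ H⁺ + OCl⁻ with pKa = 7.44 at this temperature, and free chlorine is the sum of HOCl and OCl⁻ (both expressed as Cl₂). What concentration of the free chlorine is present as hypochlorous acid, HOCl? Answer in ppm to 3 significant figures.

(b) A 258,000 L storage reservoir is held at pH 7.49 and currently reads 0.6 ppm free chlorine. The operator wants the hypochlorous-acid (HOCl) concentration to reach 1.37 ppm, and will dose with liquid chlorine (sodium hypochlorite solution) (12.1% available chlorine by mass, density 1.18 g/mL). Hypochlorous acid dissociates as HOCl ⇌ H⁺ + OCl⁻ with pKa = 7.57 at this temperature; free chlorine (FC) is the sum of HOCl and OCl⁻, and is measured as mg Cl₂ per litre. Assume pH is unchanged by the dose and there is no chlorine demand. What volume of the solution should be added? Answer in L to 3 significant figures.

(a) 1.00 ppm; (b) 3.45 L

(a) [OCl⁻]/[HOCl] = 10^(pH − pKa) = 10^(7.34 − 7.44) = 10^-0.10 = 0.7943.
(a) Fraction as HOCl = 1 / (1 + 0.7943) = 0.5573.
(a) HOCl = 0.5573 × 1.8 ppm = 1.003 ppm.

(b) [OCl⁻]/[HOCl] = 10^(pH − pKa) = 10^(7.49 − 7.57) = 0.8318; fraction as HOCl = 1/(1 + 0.8318) = 0.5459.
(b) Free chlorine required for 1.37 ppm HOCl: 1.37 / 0.5459 = 2.51 ppm.
(b) FC to add: 2.51 − 0.6 = 1.91 mg/L as Cl₂.
(b) Cl₂ equivalent: 1.91 mg/L × 258,000 L = 492.7 g.
(b) Product at 12.1% available Cl: 492.7 / 0.121 = 4072 g.
(b) Volume: 4072 g ÷ 1.18 g/mL = 3450 mL.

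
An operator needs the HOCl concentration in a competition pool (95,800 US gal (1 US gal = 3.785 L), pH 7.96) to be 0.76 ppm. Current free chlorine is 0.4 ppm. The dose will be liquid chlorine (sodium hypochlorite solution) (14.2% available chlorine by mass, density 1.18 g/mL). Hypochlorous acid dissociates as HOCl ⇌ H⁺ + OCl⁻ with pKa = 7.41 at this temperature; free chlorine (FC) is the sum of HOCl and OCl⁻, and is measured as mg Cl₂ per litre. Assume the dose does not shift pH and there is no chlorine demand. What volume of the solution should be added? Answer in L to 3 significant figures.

Volume: 95,800 US gal × 3.785 L/gal = 362,603 L.
[OCl⁻]/[HOCl] = 10^(pH − pKa) = 10^(7.96 − 7.41) = 3.548; fraction as HOCl = 1/(1 + 3.548) = 0.2199.
Free chlorine required for 0.76 ppm HOCl: 0.76 / 0.2199 = 3.457 ppm.
FC to add: 3.457 − 0.4 = 3.057 mg/L as Cl₂.
Cl₂ equivalent: 3.057 mg/L × 362,603 L = 1108 g.
Product at 14.2% available Cl: 1108 / 0.142 = 7805 g.
Volume: 7805 g ÷ 1.18 g/mL = 6615 mL.

6.61 L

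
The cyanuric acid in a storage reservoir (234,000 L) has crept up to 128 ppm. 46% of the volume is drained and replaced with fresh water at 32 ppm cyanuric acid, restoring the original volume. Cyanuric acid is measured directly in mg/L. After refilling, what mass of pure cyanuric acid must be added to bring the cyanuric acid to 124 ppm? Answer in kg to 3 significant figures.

After draining 46% and refilling: 128 × 0.54 + 32 × 0.46 = 83.84 ppm.
Deficit to target: 124 − 83.84 = 40.16 mg/L.
Mass: 40.16 mg/L × 234,000 L = 9397 g cyanuric acid.

9.40 kg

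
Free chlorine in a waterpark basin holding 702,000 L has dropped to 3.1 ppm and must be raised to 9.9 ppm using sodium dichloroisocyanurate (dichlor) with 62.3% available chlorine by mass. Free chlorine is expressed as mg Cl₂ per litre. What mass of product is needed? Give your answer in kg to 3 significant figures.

Chlorine deficit: 9.9 − 3.1 = 6.8 ppm = 6.8 mg/L as Cl₂.
Cl₂ equivalent needed: 6.8 mg/L × 702,000 L = 4,774,000 mg = 4774 g.
Product at 62.3% available chlorine: 4774 / 0.623 = 7662 g.

7.66 kg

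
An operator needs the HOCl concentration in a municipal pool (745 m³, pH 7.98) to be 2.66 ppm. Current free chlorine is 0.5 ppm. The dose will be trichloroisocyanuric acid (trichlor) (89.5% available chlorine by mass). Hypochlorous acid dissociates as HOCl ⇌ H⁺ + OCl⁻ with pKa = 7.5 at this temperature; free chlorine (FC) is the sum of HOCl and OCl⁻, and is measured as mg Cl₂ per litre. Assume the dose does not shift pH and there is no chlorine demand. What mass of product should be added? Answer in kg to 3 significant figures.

8.48 kg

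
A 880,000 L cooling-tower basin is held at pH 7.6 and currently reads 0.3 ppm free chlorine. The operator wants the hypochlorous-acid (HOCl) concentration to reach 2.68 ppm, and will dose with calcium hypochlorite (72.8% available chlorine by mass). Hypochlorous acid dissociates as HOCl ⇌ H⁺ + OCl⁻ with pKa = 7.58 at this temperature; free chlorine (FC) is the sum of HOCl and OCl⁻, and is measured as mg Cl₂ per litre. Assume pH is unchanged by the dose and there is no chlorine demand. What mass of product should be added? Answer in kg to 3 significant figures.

6.27 kg

[OCl⁻]/[HOCl] = 10^(pH − pKa) = 10^(7.6 − 7.58) = 1.047; fraction as HOCl = 1/(1 + 1.047) = 0.4885.
Free chlorine required for 2.68 ppm HOCl: 2.68 / 0.4885 = 5.486 ppm.
FC to add: 5.486 − 0.3 = 5.186 mg/L as Cl₂.
Cl₂ equivalent: 5.186 mg/L × 880,000 L = 4564 g.
Product at 72.8% available Cl: 4564 / 0.728 = 6269 g.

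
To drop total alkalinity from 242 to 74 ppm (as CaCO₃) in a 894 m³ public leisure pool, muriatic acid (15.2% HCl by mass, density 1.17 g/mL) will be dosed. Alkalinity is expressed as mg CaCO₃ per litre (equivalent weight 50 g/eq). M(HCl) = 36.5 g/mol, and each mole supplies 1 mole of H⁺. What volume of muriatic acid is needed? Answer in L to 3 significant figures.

617 L

Volume: 894 m³ = 894,000 L.
Alkalinity to neutralize: (242 − 74) = 168 mg/L as CaCO₃ × 894,000 L = 150,200 g as CaCO₃.
Equivalents of H⁺ required: 150,200 ÷ 50 g/eq = 3004 eq = 3004 mol HCl.
Mass of HCl: 3004 × 36.5 = 109,600 g.
Mass of 15.2% solution: 109,600 / 0.152 = 721,300 g.
Volume: 721,300 g ÷ 1.17 g/mL = 616,500 mL.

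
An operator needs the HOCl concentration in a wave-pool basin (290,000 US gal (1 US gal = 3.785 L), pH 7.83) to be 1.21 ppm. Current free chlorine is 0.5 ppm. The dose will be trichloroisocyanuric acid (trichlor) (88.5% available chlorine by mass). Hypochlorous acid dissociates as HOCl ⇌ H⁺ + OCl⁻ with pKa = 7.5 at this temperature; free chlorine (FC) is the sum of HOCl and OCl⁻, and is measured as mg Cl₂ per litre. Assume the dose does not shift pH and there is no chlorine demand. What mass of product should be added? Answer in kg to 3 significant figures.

4.09 kg

Volume: 290,000 US gal × 3.785 L/gal = 1,097,650 L.
[OCl⁻]/[HOCl] = 10^(pH − pKa) = 10^(7.83 − 7.5) = 2.138; fraction as HOCl = 1/(1 + 2.138) = 0.3187.
Free chlorine required for 1.21 ppm HOCl: 1.21 / 0.3187 = 3.797 ppm.
FC to add: 3.797 − 0.5 = 3.297 mg/L as Cl₂.
Cl₂ equivalent: 3.297 mg/L × 1,097,650 L = 3619 g.
Product at 88.5% available Cl: 3619 / 0.885 = 4089 g.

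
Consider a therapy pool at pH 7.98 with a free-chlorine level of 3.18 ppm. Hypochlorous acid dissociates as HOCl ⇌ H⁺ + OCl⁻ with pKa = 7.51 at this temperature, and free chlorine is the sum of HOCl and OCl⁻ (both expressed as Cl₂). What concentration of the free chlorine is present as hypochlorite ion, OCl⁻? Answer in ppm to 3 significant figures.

2.38 ppm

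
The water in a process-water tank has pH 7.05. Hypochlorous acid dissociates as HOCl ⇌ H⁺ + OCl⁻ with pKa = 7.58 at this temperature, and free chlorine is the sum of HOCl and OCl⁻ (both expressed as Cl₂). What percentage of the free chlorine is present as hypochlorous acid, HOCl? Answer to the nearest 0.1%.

77.2%

[OCl⁻]/[HOCl] = 10^(pH − pKa) = 10^(7.05 − 7.58) = 10^-0.53 = 0.2951.
Fraction as HOCl = 1 / (1 + 0.2951) = 0.7721.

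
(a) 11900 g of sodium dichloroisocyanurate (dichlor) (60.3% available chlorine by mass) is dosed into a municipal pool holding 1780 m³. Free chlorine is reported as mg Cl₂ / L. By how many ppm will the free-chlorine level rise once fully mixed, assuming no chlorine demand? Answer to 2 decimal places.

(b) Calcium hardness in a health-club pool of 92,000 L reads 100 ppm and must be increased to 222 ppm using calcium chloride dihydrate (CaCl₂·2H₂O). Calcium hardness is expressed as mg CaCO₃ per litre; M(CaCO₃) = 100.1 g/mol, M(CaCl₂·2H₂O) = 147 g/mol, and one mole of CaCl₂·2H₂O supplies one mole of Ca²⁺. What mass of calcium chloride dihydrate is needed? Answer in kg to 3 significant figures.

(a) Volume: 1780 m³ = 1,780,000 L.
(a) Available chlorine delivered: 11,900 g × 0.603 = 7176 g as Cl₂.
(a) Concentration rise: 7176 g / 1,780,000 L = 4.031 mg/L = 4.03 ppm.

(b) Hardness to add: (222 − 100) = 122 mg/L as CaCO₃ × 92,000 L = 11,220 g as CaCO₃.
(b) Moles of Ca²⁺ (1 mol Ca²⁺ ≡ 1 mol CaCO₃): 11,220 / 100.1 g/mol = 112.1 mol.
(b) Mass of CaCl₂·2H₂O: 112.1 × 147 = 16,480 g.

(a) 4.03 ppm; (b) 16.5 kg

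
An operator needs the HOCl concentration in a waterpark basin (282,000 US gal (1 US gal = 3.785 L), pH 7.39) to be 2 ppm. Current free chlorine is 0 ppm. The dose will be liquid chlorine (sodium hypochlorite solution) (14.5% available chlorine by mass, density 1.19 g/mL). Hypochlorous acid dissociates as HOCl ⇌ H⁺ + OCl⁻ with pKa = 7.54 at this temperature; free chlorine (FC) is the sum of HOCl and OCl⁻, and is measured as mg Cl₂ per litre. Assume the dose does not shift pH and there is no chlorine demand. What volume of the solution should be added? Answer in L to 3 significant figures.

21.1 L

Volume: 282,000 US gal × 3.785 L/gal = 1,067,370 L.
[OCl⁻]/[HOCl] = 10^(pH − pKa) = 10^(7.39 − 7.54) = 0.7079; fraction as HOCl = 1/(1 + 0.7079) = 0.5855.
Free chlorine required for 2 ppm HOCl: 2 / 0.5855 = 3.416 ppm.
FC to add: 3.416 − 0 = 3.416 mg/L as Cl₂.
Cl₂ equivalent: 3.416 mg/L × 1,067,370 L = 3646 g.
Product at 14.5% available Cl: 3646 / 0.145 = 25,140 g.
Volume: 25,140 g ÷ 1.19 g/mL = 21,130 mL.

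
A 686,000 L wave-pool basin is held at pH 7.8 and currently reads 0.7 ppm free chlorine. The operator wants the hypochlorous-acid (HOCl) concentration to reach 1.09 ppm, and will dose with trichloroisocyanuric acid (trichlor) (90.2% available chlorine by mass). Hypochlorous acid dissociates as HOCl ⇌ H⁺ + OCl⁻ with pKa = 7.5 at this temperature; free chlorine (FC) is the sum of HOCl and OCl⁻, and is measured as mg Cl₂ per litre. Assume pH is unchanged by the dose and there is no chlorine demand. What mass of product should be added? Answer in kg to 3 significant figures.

1.95 kg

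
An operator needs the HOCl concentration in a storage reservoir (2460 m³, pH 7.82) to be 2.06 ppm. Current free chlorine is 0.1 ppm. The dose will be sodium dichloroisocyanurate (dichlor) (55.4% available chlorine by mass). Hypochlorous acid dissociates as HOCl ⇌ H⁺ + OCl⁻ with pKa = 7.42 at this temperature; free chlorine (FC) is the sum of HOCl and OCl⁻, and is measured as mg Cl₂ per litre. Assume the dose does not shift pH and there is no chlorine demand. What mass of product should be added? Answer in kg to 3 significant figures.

Volume: 2460 m³ = 2,460,000 L.
[OCl⁻]/[HOCl] = 10^(pH − pKa) = 10^(7.82 − 7.42) = 2.512; fraction as HOCl = 1/(1 + 2.512) = 0.2847.
Free chlorine required for 2.06 ppm HOCl: 2.06 / 0.2847 = 7.234 ppm.
FC to add: 7.234 − 0.1 = 7.134 mg/L as Cl₂.
Cl₂ equivalent: 7.134 mg/L × 2,460,000 L = 17,550 g.
Product at 55.4% available Cl: 17,550 / 0.554 = 31,680 g.

31.7 kg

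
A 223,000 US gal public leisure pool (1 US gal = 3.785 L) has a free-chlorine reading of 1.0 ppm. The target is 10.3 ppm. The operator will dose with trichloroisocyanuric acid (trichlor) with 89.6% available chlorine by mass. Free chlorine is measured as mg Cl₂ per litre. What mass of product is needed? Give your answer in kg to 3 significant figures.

Volume: 223,000 US gal × 3.785 L/gal = 844,055 L.
Chlorine deficit: 10.3 − 1.0 = 9.3 ppm = 9.3 mg/L as Cl₂.
Cl₂ equivalent needed: 9.3 mg/L × 844,055 L = 7,850,000 mg = 7850 g.
Product at 89.6% available chlorine: 7850 / 0.896 = 8761 g.

8.76 kg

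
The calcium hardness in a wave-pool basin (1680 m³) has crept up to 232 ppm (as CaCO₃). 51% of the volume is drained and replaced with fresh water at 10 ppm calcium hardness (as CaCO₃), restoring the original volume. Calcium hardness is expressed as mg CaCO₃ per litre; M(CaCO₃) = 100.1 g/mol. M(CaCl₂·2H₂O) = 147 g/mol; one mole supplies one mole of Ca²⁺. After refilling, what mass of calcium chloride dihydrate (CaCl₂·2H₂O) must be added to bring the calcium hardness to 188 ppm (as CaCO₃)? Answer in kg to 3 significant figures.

171 kg

Volume: 1680 m³ = 1,680,000 L.
After draining 51% and refilling: 232 × 0.49 + 10 × 0.51 = 118.78 ppm.
Deficit to target: 188 − 118.78 = 69.22 mg/L.
As CaCO₃: 69.22 mg/L × 1,680,000 L = 116,300 g; ÷ 100.1 = 1162 mol Ca²⁺.
Mass: 1162 × 147 = 170,800 g.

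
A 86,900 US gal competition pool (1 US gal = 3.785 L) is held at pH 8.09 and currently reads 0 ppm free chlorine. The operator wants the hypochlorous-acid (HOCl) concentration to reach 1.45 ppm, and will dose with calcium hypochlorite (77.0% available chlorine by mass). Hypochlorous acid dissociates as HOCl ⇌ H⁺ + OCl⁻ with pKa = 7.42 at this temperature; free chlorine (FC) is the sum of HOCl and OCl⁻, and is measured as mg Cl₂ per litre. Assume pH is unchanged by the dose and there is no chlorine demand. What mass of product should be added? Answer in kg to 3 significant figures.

3.52 kg

Volume: 86,900 US gal × 3.785 L/gal = 328,916 L.
[OCl⁻]/[HOCl] = 10^(pH − pKa) = 10^(8.09 − 7.42) = 4.677; fraction as HOCl = 1/(1 + 4.677) = 0.1761.
Free chlorine required for 1.45 ppm HOCl: 1.45 / 0.1761 = 8.232 ppm.
FC to add: 8.232 − 0 = 8.232 mg/L as Cl₂.
Cl₂ equivalent: 8.232 mg/L × 328,916 L = 2708 g.
Product at 77.0% available Cl: 2708 / 0.77 = 3516 g.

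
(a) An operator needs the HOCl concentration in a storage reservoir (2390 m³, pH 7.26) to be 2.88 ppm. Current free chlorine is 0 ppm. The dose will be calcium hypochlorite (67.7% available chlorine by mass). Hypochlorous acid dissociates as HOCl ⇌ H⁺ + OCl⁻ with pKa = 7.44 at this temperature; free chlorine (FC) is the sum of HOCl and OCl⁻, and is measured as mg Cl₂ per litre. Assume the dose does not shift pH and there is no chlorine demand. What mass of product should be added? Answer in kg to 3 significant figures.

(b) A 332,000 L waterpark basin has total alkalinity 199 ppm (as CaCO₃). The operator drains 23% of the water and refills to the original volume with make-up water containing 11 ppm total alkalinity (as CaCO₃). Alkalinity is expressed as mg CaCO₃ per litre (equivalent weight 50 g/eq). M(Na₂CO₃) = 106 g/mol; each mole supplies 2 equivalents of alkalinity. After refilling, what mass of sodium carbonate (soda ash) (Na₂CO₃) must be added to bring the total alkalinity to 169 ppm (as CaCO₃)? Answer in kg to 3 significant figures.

(a) 16.9 kg; (b) 4.66 kg

(a) Volume: 2390 m³ = 2,390,000 L.
(a) [OCl⁻]/[HOCl] = 10^(pH − pKa) = 10^(7.26 − 7.44) = 0.6607; fraction as HOCl = 1/(1 + 0.6607) = 0.6022.
(a) Free chlorine required for 2.88 ppm HOCl: 2.88 / 0.6022 = 4.783 ppm.
(a) FC to add: 4.783 − 0 = 4.783 mg/L as Cl₂.
(a) Cl₂ equivalent: 4.783 mg/L × 2,390,000 L = 11,430 g.
(a) Product at 67.7% available Cl: 11,430 / 0.677 = 16,880 g.

(b) After draining 23% and refilling: 199 × 0.77 + 11 × 0.23 = 155.76 ppm.
(b) Deficit to target: 169 − 155.76 = 13.24 mg/L.
(b) As CaCO₃: 13.24 mg/L × 332,000 L = 4396 g; ÷ 50 g/eq ÷ 2 = 43.96 mol Na₂CO₃.
(b) Mass: 43.96 × 106 = 4659 g.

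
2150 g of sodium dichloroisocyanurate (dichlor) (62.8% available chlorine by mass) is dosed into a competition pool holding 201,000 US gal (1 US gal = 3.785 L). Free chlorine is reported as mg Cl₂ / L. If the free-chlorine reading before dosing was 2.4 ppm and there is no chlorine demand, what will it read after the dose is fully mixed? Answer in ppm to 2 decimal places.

4.17 ppm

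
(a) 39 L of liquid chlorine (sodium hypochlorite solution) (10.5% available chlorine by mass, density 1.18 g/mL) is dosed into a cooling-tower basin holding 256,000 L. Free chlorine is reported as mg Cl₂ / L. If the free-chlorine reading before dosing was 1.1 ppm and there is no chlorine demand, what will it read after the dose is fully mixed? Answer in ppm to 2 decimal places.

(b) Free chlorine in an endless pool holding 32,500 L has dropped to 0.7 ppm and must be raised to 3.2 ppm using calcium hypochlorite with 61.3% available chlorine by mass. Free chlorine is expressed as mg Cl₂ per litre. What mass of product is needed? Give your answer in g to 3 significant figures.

(a) Mass of solution: 39 L × 1000 mL/L × 1.18 g/mL = 46,020 g.
(a) Available chlorine delivered: 46,020 g × 0.105 = 4832 g as Cl₂.
(a) Concentration rise: 4832 g / 256,000 L = 18.88 mg/L = 18.88 ppm.
(a) Final FC: 1.1 + 18.88 = 19.98 ppm.

(b) Chlorine deficit: 3.2 − 0.7 = 2.5 ppm = 2.5 mg/L as Cl₂.
(b) Cl₂ equivalent needed: 2.5 mg/L × 32,500 L = 81,250 mg = 81.25 g.
(b) Product at 61.3% available chlorine: 81.25 / 0.613 = 132.5 g.

(a) 19.98 ppm; (b) 133 g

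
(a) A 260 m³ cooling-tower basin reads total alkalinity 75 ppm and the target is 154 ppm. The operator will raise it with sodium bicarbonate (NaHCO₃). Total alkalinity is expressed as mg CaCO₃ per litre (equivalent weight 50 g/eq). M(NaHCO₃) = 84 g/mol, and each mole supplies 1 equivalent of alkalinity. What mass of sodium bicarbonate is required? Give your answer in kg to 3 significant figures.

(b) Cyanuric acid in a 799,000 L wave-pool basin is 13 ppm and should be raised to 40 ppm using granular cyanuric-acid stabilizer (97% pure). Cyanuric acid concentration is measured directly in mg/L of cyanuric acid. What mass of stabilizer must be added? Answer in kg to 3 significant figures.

(a) Volume: 260 m³ = 260,000 L.
(a) Alkalinity to add: (154 − 75) = 79 mg/L as CaCO₃ × 260,000 L = 20,540 g as CaCO₃.
(a) Equivalents: 20,540 g ÷ 50 g/eq = 410.8 eq.
(a) NaHCO₃ supplies 1 eq per mole → 410.8 mol.
(a) Mass: 410.8 mol × 84 g/mol = 34,510 g.

(b) CYA to add: (40 − 13) = 27 mg/L × 799,000 L = 21,570 g cyanuric acid.
(b) At 97% purity: 21,570 / 0.97 = 22,240 g product.

(a) 34.5 kg; (b) 22.2 kg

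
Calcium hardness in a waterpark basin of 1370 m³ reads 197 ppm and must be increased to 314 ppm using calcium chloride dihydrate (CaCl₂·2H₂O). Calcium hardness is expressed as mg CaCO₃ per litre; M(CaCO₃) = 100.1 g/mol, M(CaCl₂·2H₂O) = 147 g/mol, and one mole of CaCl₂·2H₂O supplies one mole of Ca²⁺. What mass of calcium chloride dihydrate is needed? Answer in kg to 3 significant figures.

Volume: 1370 m³ = 1,370,000 L.
Hardness to add: (314 − 197) = 117 mg/L as CaCO₃ × 1,370,000 L = 160,300 g as CaCO₃.
Moles of Ca²⁺ (1 mol Ca²⁺ ≡ 1 mol CaCO₃): 160,300 / 100.1 g/mol = 1601 mol.
Mass of CaCl₂·2H₂O: 1601 × 147 = 235,400 g.

235 kg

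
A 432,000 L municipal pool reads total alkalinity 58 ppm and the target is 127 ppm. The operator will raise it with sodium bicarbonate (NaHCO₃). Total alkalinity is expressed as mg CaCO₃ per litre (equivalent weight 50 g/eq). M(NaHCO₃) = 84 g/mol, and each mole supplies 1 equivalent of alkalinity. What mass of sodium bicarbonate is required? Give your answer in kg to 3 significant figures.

50.1 kg

Alkalinity to add: (127 − 58) = 69 mg/L as CaCO₃ × 432,000 L = 29,810 g as CaCO₃.
Equivalents: 29,810 g ÷ 50 g/eq = 596.2 eq.
NaHCO₃ supplies 1 eq per mole → 596.2 mol.
Mass: 596.2 mol × 84 g/mol = 50,080 g.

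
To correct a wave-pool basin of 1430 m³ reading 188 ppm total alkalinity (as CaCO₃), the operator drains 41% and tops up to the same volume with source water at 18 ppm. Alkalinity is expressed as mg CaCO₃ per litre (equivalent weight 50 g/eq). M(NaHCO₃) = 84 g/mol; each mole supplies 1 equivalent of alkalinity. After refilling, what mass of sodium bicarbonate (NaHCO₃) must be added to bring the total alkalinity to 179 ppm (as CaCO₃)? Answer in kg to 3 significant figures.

146 kg

Volume: 1430 m³ = 1,430,000 L.
After draining 41% and refilling: 188 × 0.59 + 18 × 0.41 = 118.3 ppm.
Deficit to target: 179 − 118.3 = 60.7 mg/L.
As CaCO₃: 60.7 mg/L × 1,430,000 L = 86,800 g; ÷ 50 g/eq ÷ 1 = 1736 mol NaHCO₃.
Mass: 1736 × 84 = 145,800 g.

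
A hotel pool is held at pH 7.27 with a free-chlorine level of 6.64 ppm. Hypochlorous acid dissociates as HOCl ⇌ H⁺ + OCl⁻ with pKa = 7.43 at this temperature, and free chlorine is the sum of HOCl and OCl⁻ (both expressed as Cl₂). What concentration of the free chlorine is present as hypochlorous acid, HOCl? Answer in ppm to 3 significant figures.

[OCl⁻]/[HOCl] = 10^(pH − pKa) = 10^(7.27 − 7.43) = 10^-0.16 = 0.6918.
Fraction as HOCl = 1 / (1 + 0.6918) = 0.5911.
HOCl = 0.5911 × 6.64 ppm = 3.925 ppm.

3.92 ppm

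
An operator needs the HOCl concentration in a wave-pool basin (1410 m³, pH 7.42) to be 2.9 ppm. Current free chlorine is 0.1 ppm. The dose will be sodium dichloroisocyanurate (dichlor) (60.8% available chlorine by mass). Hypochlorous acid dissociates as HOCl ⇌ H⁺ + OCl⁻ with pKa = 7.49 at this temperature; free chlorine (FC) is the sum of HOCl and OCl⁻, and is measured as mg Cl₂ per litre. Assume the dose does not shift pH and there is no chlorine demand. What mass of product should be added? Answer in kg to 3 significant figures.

Volume: 1410 m³ = 1,410,000 L.
[OCl⁻]/[HOCl] = 10^(pH − pKa) = 10^(7.42 − 7.49) = 0.8511; fraction as HOCl = 1/(1 + 0.8511) = 0.5402.
Free chlorine required for 2.9 ppm HOCl: 2.9 / 0.5402 = 5.368 ppm.
FC to add: 5.368 − 0.1 = 5.268 mg/L as Cl₂.
Cl₂ equivalent: 5.268 mg/L × 1,410,000 L = 7428 g.
Product at 60.8% available Cl: 7428 / 0.608 = 12,220 g.

12.2 kg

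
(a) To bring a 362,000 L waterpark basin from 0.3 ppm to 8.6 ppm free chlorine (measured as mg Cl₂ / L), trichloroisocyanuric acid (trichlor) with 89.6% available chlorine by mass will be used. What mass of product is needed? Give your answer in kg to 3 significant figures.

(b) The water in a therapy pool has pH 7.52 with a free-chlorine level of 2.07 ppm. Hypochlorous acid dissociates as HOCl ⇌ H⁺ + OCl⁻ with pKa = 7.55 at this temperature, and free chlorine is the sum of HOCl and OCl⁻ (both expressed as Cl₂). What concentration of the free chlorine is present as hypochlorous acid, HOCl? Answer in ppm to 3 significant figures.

(a) 3.35 kg; (b) 1.07 ppm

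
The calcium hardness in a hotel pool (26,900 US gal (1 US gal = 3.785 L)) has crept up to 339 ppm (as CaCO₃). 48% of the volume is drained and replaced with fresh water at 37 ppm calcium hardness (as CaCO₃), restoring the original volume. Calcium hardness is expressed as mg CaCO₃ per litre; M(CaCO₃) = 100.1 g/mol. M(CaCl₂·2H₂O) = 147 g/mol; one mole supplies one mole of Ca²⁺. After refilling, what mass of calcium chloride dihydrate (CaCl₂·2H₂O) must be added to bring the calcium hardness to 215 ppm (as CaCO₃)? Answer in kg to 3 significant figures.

3.13 kg

Volume: 26,900 US gal × 3.785 L/gal = 101,816 L.
After draining 48% and refilling: 339 × 0.52 + 37 × 0.48 = 194.04 ppm.
Deficit to target: 215 − 194.04 = 20.96 mg/L.
As CaCO₃: 20.96 mg/L × 101,816 L = 2134 g; ÷ 100.1 = 21.32 mol Ca²⁺.
Mass: 21.32 × 147 = 3134 g.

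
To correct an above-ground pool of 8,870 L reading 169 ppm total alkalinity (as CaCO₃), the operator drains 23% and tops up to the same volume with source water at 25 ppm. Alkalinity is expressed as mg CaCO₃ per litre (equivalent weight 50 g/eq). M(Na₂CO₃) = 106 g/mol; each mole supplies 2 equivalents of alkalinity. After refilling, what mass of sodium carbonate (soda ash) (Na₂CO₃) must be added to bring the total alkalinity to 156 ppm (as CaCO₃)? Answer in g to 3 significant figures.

189 g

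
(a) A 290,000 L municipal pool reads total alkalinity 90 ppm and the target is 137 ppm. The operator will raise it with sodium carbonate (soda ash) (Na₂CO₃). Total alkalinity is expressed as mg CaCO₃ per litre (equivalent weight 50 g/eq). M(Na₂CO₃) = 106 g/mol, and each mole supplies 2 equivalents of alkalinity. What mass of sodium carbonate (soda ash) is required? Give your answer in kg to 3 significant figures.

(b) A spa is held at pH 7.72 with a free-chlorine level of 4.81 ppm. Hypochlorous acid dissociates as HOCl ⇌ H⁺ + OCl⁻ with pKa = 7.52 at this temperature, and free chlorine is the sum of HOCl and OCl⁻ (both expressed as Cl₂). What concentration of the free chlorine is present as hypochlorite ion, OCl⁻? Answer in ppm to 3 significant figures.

(a) 14.4 kg; (b) 2.95 ppm

(a) Alkalinity to add: (137 − 90) = 47 mg/L as CaCO₃ × 290,000 L = 13,630 g as CaCO₃.
(a) Equivalents: 13,630 g ÷ 50 g/eq = 272.6 eq.
(a) Each mole of Na₂CO₃ supplies 2 eq, so 272.6 / 2 = 136.3 mol.
(a) Mass: 136.3 mol × 106 g/mol = 14,450 g.

(b) [OCl⁻]/[HOCl] = 10^(pH − pKa) = 10^(7.72 − 7.52) = 10^0.20 = 1.585.
(b) Fraction as HOCl = 1 / (1 + 1.585) = 0.3869.
(b) OCl⁻ = (1 − 0.3869) × 4.81 ppm = 2.949 ppm.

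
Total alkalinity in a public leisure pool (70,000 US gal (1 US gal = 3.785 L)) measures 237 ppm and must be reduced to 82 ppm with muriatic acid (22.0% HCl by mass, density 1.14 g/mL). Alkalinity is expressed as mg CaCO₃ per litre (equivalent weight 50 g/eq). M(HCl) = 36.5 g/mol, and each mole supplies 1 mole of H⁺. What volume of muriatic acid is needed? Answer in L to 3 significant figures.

120 L

Volume: 70,000 US gal × 3.785 L/gal = 264,950 L.
Alkalinity to neutralize: (237 − 82) = 155 mg/L as CaCO₃ × 264,950 L = 41,070 g as CaCO₃.
Equivalents of H⁺ required: 41,070 ÷ 50 g/eq = 821.3 eq = 821.3 mol HCl.
Mass of HCl: 821.3 × 36.5 = 29,980 g.
Mass of 22.0% solution: 29,980 / 0.22 = 136,300 g.
Volume: 136,300 g ÷ 1.14 g/mL = 119,500 mL.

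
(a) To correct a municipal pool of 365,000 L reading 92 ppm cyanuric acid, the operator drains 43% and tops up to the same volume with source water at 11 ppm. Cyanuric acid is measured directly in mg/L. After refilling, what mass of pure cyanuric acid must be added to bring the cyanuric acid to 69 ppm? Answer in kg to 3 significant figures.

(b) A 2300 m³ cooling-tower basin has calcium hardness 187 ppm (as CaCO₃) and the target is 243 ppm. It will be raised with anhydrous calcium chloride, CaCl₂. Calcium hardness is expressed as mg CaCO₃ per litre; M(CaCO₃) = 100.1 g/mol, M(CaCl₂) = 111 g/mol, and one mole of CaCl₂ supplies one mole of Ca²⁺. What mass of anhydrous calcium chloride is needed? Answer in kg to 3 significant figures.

(a) After draining 43% and refilling: 92 × 0.57 + 11 × 0.43 = 57.17 ppm.
(a) Deficit to target: 69 − 57.17 = 11.83 mg/L.
(a) Mass: 11.83 mg/L × 365,000 L = 4318 g cyanuric acid.

(b) Volume: 2300 m³ = 2,300,000 L.
(b) Hardness to add: (243 − 187) = 56 mg/L as CaCO₃ × 2,300,000 L = 128,800 g as CaCO₃.
(b) Moles of Ca²⁺ (1 mol Ca²⁺ ≡ 1 mol CaCO₃): 128,800 / 100.1 g/mol = 1287 mol.
(b) Mass of CaCl₂: 1287 × 111 = 142,800 g.

(a) 4.32 kg; (b) 143 kg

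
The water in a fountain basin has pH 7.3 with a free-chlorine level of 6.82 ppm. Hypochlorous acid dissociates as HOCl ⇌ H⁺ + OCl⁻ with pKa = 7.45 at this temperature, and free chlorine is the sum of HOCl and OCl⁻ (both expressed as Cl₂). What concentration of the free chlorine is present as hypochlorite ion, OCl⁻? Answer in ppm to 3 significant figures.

2.83 ppm

[OCl⁻]/[HOCl] = 10^(pH − pKa) = 10^(7.3 − 7.45) = 10^-0.15 = 0.7079.
Fraction as HOCl = 1 / (1 + 0.7079) = 0.5855.
OCl⁻ = (1 − 0.5855) × 6.82 ppm = 2.827 ppm.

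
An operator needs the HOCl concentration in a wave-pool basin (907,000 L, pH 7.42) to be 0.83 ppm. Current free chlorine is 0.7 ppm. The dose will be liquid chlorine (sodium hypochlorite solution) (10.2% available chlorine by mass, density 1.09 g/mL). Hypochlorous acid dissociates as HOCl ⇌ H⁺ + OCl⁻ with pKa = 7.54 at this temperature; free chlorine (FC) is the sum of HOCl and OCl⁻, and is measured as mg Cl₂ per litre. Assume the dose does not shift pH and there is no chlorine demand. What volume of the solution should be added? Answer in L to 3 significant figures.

[OCl⁻]/[HOCl] = 10^(pH − pKa) = 10^(7.42 − 7.54) = 0.7586; fraction as HOCl = 1/(1 + 0.7586) = 0.5686.
Free chlorine required for 0.83 ppm HOCl: 0.83 / 0.5686 = 1.46 ppm.
FC to add: 1.46 − 0.7 = 0.7596 mg/L as Cl₂.
Cl₂ equivalent: 0.7596 mg/L × 907,000 L = 689 g.
Product at 10.2% available Cl: 689 / 0.102 = 6755 g.
Volume: 6755 g ÷ 1.09 g/mL = 6197 mL.

6.20 L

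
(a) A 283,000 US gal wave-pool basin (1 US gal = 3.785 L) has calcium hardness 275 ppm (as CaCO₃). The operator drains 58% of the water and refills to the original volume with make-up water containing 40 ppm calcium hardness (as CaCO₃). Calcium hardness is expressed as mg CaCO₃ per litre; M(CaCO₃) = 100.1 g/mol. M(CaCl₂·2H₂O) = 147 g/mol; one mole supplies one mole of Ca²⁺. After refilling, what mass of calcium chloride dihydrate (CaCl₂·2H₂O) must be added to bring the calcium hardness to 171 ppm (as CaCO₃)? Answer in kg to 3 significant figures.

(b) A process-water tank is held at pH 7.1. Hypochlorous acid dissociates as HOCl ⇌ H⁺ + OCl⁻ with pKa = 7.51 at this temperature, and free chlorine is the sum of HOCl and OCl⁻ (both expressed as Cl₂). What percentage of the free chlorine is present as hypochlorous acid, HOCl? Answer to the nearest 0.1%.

(a) Volume: 283,000 US gal × 3.785 L/gal = 1,071,155 L.
(a) After draining 58% and refilling: 275 × 0.42 + 40 × 0.58 = 138.7 ppm.
(a) Deficit to target: 171 − 138.7 = 32.3 mg/L.
(a) As CaCO₃: 32.3 mg/L × 1,071,155 L = 34,600 g; ÷ 100.1 = 345.6 mol Ca²⁺.
(a) Mass: 345.6 × 147 = 50,810 g.

(b) [OCl⁻]/[HOCl] = 10^(pH − pKa) = 10^(7.1 − 7.51) = 10^-0.41 = 0.389.
(b) Fraction as HOCl = 1 / (1 + 0.389) = 0.7199.

(a) 50.8 kg; (b) 72.0%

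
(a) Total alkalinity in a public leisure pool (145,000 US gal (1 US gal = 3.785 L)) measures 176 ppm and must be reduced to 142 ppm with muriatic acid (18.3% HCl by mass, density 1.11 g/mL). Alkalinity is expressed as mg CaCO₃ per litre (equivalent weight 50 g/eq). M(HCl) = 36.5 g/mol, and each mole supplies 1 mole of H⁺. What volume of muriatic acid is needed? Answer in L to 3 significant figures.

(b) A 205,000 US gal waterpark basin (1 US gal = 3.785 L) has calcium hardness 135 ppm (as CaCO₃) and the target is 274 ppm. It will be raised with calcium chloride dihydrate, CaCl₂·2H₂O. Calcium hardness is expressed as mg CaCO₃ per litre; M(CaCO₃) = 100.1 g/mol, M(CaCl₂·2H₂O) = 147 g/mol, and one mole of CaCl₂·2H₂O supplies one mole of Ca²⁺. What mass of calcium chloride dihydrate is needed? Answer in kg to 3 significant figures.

(a) 67.1 L; (b) 158 kg

(a) Volume: 145,000 US gal × 3.785 L/gal = 548,825 L.
(a) Alkalinity to neutralize: (176 − 142) = 34 mg/L as CaCO₃ × 548,825 L = 18,660 g as CaCO₃.
(a) Equivalents of H⁺ required: 18,660 ÷ 50 g/eq = 373.2 eq = 373.2 mol HCl.
(a) Mass of HCl: 373.2 × 36.5 = 13,620 g.
(a) Mass of 18.3% solution: 13,620 / 0.183 = 74,440 g.
(a) Volume: 74,440 g ÷ 1.11 g/mL = 67,060 mL.

(b) Volume: 205,000 US gal × 3.785 L/gal = 775,925 L.
(b) Hardness to add: (274 − 135) = 139 mg/L as CaCO₃ × 775,925 L = 107,900 g as CaCO₃.
(b) Moles of Ca²⁺ (1 mol Ca²⁺ ≡ 1 mol CaCO₃): 107,900 / 100.1 g/mol = 1077 mol.
(b) Mass of CaCl₂·2H₂O: 1077 × 147 = 158,400 g.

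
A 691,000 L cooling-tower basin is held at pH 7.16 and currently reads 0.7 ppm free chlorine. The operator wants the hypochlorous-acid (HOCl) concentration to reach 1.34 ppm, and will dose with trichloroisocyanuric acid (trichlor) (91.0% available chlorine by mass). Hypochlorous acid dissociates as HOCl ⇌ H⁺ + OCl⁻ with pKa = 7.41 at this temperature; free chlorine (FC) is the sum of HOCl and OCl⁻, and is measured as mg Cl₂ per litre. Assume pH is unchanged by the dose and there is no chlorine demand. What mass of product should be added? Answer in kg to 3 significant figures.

1.06 kg

[OCl⁻]/[HOCl] = 10^(pH − pKa) = 10^(7.16 − 7.41) = 0.5623; fraction as HOCl = 1/(1 + 0.5623) = 0.6401.
Free chlorine required for 1.34 ppm HOCl: 1.34 / 0.6401 = 2.094 ppm.
FC to add: 2.094 − 0.7 = 1.394 mg/L as Cl₂.
Cl₂ equivalent: 1.394 mg/L × 691,000 L = 962.9 g.
Product at 91.0% available Cl: 962.9 / 0.91 = 1058 g.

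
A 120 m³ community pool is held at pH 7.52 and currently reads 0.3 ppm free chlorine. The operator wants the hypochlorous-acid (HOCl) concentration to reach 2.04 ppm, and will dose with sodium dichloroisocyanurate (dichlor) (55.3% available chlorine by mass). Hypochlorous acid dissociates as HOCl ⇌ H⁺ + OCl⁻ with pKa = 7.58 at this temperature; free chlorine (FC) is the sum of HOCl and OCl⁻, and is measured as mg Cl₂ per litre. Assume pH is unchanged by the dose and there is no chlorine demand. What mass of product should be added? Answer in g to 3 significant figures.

Volume: 120 m³ = 120,000 L.
[OCl⁻]/[HOCl] = 10^(pH − pKa) = 10^(7.52 − 7.58) = 0.871; fraction as HOCl = 1/(1 + 0.871) = 0.5345.
Free chlorine required for 2.04 ppm HOCl: 2.04 / 0.5345 = 3.817 ppm.
FC to add: 3.817 − 0.3 = 3.517 mg/L as Cl₂.
Cl₂ equivalent: 3.517 mg/L × 120,000 L = 422 g.
Product at 55.3% available Cl: 422 / 0.553 = 763.1 g.

763 g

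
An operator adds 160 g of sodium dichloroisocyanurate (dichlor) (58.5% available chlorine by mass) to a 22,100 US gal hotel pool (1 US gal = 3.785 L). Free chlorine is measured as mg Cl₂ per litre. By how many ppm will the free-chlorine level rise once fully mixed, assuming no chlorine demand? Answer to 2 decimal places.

1.12 ppm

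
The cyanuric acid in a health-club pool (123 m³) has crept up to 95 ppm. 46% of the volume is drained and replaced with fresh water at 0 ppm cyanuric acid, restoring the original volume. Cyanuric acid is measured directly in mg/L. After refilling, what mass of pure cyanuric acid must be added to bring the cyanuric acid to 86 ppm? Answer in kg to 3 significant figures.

4.27 kg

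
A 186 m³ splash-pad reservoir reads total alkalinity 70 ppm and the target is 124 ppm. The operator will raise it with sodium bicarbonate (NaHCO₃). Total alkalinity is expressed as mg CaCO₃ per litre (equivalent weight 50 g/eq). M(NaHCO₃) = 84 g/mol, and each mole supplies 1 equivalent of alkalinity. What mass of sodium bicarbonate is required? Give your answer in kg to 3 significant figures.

16.9 kg

Volume: 186 m³ = 186,000 L.
Alkalinity to add: (124 − 70) = 54 mg/L as CaCO₃ × 186,000 L = 10,040 g as CaCO₃.
Equivalents: 10,040 g ÷ 50 g/eq = 200.9 eq.
NaHCO₃ supplies 1 eq per mole → 200.9 mol.
Mass: 200.9 mol × 84 g/mol = 16,870 g.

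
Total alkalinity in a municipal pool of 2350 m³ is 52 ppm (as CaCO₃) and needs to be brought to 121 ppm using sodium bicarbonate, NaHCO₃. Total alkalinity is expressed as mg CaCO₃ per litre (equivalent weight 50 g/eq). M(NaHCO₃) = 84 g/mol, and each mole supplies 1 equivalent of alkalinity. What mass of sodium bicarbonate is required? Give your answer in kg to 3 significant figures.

Volume: 2350 m³ = 2,350,000 L.
Alkalinity to add: (121 − 52) = 69 mg/L as CaCO₃ × 2,350,000 L = 162,200 g as CaCO₃.
Equivalents: 162,200 g ÷ 50 g/eq = 3243 eq.
NaHCO₃ supplies 1 eq per mole → 3243 mol.
Mass: 3243 mol × 84 g/mol = 272,400 g.

272 kg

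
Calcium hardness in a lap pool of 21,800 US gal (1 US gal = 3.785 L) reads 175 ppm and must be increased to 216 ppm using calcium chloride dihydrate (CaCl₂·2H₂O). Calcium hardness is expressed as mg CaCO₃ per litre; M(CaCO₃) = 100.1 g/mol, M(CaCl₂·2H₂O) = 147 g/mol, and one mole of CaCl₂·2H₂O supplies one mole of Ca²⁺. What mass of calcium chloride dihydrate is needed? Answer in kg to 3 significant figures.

Volume: 21,800 US gal × 3.785 L/gal = 82,513 L.
Hardness to add: (216 − 175) = 41 mg/L as CaCO₃ × 82,513 L = 3383 g as CaCO₃.
Moles of Ca²⁺ (1 mol Ca²⁺ ≡ 1 mol CaCO₃): 3383 / 100.1 g/mol = 33.8 mol.
Mass of CaCl₂·2H₂O: 33.8 × 147 = 4968 g.

4.97 kg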